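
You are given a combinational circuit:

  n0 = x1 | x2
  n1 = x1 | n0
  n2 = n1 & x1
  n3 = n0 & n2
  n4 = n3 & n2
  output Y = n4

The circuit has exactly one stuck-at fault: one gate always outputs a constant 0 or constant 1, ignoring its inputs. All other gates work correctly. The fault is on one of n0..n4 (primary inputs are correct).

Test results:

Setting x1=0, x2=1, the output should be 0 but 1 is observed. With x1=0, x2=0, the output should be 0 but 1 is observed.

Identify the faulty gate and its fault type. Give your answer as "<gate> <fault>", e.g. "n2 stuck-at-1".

Fault-free values for test 1 (x1=0, x2=1): n0=1, n1=1, n2=0, n3=0, n4=0, giving Y=0. Observed 1.
Test 1: faults giving observed 1 are {n2 stuck-at-1, n4 stuck-at-1}.
Test 2 (x1=0, x2=0): fault-free n0=0, n1=0, n2=0, n3=0, n4=0 → 0; observed 1. Eliminates n2 stuck-at-1.
Only n4 stuck-at-1 is consistent with every test.

n4 stuck-at-1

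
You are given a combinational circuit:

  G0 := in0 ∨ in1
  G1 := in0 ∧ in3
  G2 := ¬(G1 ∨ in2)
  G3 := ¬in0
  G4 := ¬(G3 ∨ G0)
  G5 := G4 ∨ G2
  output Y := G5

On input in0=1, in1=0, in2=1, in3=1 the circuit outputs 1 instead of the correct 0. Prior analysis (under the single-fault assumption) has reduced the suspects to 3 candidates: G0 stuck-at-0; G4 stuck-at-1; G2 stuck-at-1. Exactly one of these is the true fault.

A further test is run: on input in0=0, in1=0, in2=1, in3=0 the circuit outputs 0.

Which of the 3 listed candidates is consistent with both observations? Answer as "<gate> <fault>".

G0 stuck-at-0

Evaluate each candidate on input in0=0, in1=0, in2=1, in3=0:
  G0 stuck-at-0: G0=0 [stuck-at-0], G1=0, G2=0, G3=1, G4=0, G5=0 → 0 — matches
  G4 stuck-at-1: G0=0, G1=0, G2=0, G3=1, G4=1 [stuck-at-1], G5=1 → 1 — eliminated
  G2 stuck-at-1: G0=0, G1=0, G2=1 [stuck-at-1], G3=1, G4=0, G5=1 → 1 — eliminated
Only G0 stuck-at-0 reproduces the observed 0.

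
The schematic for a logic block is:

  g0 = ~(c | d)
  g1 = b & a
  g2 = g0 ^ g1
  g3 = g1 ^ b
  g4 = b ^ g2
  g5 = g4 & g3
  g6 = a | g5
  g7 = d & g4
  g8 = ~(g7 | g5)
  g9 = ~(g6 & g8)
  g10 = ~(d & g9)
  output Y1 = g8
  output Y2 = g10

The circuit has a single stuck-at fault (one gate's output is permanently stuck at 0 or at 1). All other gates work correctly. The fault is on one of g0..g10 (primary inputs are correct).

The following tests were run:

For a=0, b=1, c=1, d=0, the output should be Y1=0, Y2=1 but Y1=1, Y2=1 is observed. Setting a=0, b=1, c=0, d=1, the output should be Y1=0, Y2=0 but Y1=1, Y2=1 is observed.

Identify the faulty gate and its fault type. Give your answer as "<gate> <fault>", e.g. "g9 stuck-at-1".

Fault-free values for test 1 (a=0, b=1, c=1, d=0): g0=0, g1=0, g2=0, g3=1, g4=1, g5=1, g6=1, g7=0, g8=0, g9=1, g10=1, giving Y1=0, Y2=1. Observed Y1=1, Y2=1.
Test 1: faults giving observed Y1=1, Y2=1 are {g0 stuck-at-1, g1 stuck-at-1, g2 stuck-at-1, g3 stuck-at-0, g4 stuck-at-0, g5 stuck-at-0, g8 stuck-at-1}.
Test 2 (a=0, b=1, c=0, d=1): fault-free g0=0, g1=0, g2=0, g3=1, g4=1, g5=1, g6=1, g7=1, g8=0, g9=1, g10=0 → Y1=0, Y2=0; observed Y1=1, Y2=1. Eliminates g0 stuck-at-1, g1 stuck-at-1, g2 stuck-at-1, g3 stuck-at-0, g4 stuck-at-0, g5 stuck-at-0.
Only g8 stuck-at-1 is consistent with every test.

g8 stuck-at-1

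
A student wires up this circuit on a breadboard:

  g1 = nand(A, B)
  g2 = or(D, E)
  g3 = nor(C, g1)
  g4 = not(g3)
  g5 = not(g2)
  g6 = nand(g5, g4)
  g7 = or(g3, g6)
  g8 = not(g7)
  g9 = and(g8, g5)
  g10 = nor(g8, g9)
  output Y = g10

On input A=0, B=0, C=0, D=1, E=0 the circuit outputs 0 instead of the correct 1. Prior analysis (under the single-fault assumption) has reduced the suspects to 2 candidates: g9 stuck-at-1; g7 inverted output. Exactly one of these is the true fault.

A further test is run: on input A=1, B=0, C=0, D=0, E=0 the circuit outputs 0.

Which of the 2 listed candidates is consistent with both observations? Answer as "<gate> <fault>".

Evaluate each candidate on input A=1, B=0, C=0, D=0, E=0:
  g9 stuck-at-1: g1=1, g2=0, g3=0, g4=1, g5=1, g6=0, g7=0, g8=1, g9=1 [stuck-at-1], g10=0 → 0 — matches
  g7 inverted output: g1=1, g2=0, g3=0, g4=1, g5=1, g6=0, g7=1 [inverted output], g8=0, g9=0, g10=1 → 1 — eliminated
Only g9 stuck-at-1 reproduces the observed 0.

g9 stuck-at-1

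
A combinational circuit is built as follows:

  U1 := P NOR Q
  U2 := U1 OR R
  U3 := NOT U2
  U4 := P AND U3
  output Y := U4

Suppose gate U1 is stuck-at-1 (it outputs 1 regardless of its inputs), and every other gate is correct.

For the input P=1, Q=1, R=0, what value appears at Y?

Propagate with U1 forced: U1=1 [stuck-at-1], U2=1, U3=0, U4=0.
So Y = 0. (Without the fault it would be 1.)

0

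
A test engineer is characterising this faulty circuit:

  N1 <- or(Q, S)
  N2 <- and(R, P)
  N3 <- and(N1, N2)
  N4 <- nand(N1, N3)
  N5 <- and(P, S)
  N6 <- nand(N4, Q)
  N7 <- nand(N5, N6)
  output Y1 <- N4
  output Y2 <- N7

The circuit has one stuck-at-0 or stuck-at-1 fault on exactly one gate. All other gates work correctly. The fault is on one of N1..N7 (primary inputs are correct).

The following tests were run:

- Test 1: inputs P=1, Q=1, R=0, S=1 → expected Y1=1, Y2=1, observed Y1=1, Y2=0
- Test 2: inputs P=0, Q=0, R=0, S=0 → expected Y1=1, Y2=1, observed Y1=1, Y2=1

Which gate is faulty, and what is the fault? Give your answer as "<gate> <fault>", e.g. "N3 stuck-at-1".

Fault-free values for test 1 (P=1, Q=1, R=0, S=1): N1=1, N2=0, N3=0, N4=1, N5=1, N6=0, N7=1, giving Y1=1, Y2=1. Observed Y1=1, Y2=0.
Test 1: faults giving observed Y1=1, Y2=0 are {N6 stuck-at-1, N7 stuck-at-0}.
Test 2 (P=0, Q=0, R=0, S=0): fault-free N1=0, N2=0, N3=0, N4=1, N5=0, N6=1, N7=1 → Y1=1, Y2=1; observed Y1=1, Y2=1. Eliminates N7 stuck-at-0.
Only N6 stuck-at-1 is consistent with every test.

N6 stuck-at-1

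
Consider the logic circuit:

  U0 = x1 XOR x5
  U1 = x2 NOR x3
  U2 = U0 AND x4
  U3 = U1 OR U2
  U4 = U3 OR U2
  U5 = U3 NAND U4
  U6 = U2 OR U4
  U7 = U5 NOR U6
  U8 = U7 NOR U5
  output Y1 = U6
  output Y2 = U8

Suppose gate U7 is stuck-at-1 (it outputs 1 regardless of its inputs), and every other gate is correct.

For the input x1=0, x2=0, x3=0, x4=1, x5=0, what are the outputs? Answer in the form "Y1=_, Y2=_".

Propagate with U7 forced: U0=0, U1=1, U2=0, U3=1, U4=1, U5=0, U6=1, U7=1 [stuck-at-1], U8=0.
So the outputs are Y1=1, Y2=0. (Without the fault they would be Y1=1, Y2=1.)

Y1=1, Y2=0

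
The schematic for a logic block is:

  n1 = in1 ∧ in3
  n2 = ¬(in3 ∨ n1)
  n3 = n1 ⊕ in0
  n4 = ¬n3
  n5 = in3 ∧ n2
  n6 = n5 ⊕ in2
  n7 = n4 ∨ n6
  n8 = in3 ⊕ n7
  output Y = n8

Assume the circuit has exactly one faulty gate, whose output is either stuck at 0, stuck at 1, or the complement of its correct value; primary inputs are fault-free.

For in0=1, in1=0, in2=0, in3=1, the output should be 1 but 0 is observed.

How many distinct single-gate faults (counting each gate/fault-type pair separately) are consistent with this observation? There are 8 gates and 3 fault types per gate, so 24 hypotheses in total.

Fault-free: n1=0, n2=0, n3=1, n4=0, n5=0, n6=0, n7=0, n8=1 → 1. Observed 0.
  n1: stuck-at-1, inverted output ✓; others ✗
  n2: stuck-at-1, inverted output ✓; others ✗
  n3: stuck-at-0, inverted output ✓; others ✗
  n4: stuck-at-1, inverted output ✓; others ✗
  n5: stuck-at-1, inverted output ✓; others ✗
  n6: stuck-at-1, inverted output ✓; others ✗
  n7: stuck-at-1, inverted output ✓; others ✗
  n8: stuck-at-0, inverted output ✓; others ✗
Consistent faults: {n1 stuck-at-1, n1 inverted output, n2 stuck-at-1, n2 inverted output, n3 stuck-at-0, n3 inverted output, n4 stuck-at-1, n4 inverted output, n5 stuck-at-1, n5 inverted output, n6 stuck-at-1, n6 inverted output, n7 stuck-at-1, n7 inverted output, n8 stuck-at-0, n8 inverted output} — 16 in all.

16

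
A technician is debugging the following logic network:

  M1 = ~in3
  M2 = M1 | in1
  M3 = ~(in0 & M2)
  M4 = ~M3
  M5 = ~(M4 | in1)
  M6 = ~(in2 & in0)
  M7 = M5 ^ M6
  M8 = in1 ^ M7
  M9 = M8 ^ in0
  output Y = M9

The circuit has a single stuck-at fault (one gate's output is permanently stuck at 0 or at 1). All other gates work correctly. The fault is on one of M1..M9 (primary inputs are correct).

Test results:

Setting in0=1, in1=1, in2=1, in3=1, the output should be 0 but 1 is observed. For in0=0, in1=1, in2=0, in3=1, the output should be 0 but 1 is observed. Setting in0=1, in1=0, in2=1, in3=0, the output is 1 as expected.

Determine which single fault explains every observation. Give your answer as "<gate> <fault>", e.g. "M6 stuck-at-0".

Fault-free values for test 1 (in0=1, in1=1, in2=1, in3=1): M1=0, M2=1, M3=0, M4=1, M5=0, M6=0, M7=0, M8=1, M9=0, giving Y=0. Observed 1.
Test 1: faults giving observed 1 are {M5 stuck-at-1, M6 stuck-at-1, M7 stuck-at-1, M8 stuck-at-0, M9 stuck-at-1}.
Test 2 (in0=0, in1=1, in2=0, in3=1): fault-free M1=0, M2=1, M3=1, M4=0, M5=0, M6=1, M7=1, M8=0, M9=0 → 0; observed 1. Eliminates M6 stuck-at-1, M7 stuck-at-1, M8 stuck-at-0.
Test 3 (in0=1, in1=0, in2=1, in3=0): fault-free M1=1, M2=1, M3=0, M4=1, M5=0, M6=0, M7=0, M8=0, M9=1 → 1; observed 1. Eliminates M5 stuck-at-1.
Only M9 stuck-at-1 is consistent with every test.

M9 stuck-at-1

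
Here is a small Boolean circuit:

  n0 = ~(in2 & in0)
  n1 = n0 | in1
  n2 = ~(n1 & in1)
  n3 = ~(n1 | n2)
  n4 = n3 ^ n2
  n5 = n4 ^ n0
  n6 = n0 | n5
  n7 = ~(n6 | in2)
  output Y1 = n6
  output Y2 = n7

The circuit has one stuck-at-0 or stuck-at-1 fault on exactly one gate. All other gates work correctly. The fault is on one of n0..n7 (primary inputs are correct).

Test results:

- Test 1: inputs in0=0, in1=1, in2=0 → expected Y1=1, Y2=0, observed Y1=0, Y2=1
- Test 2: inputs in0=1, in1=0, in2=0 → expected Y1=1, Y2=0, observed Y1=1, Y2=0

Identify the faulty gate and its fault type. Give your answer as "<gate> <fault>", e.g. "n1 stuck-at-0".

n0 stuck-at-0

Fault-free values for test 1 (in0=0, in1=1, in2=0): n0=1, n1=1, n2=0, n3=0, n4=0, n5=1, n6=1, n7=0, giving Y1=1, Y2=0. Observed Y1=0, Y2=1.
Test 1: faults giving observed Y1=0, Y2=1 are {n0 stuck-at-0, n6 stuck-at-0}.
Test 2 (in0=1, in1=0, in2=0): fault-free n0=1, n1=1, n2=1, n3=0, n4=1, n5=0, n6=1, n7=0 → Y1=1, Y2=0; observed Y1=1, Y2=0. Eliminates n6 stuck-at-0.
Only n0 stuck-at-0 is consistent with every test.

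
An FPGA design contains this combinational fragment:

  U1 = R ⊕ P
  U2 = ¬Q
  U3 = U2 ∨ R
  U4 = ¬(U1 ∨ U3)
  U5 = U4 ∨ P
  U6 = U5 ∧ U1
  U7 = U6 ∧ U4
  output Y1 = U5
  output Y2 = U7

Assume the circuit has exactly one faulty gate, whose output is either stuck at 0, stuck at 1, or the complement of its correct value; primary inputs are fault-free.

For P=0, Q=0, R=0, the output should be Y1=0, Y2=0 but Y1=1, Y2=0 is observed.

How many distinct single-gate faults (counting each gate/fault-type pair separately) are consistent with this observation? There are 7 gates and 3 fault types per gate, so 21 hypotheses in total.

Fault-free: U1=0, U2=1, U3=1, U4=0, U5=0, U6=0, U7=0 → Y1=0, Y2=0. Observed Y1=1, Y2=0.
  U1: none of the 3 fault types match ✗
  U2: stuck-at-0, inverted output ✓; others ✗
  U3: stuck-at-0, inverted output ✓; others ✗
  U4: stuck-at-1, inverted output ✓; others ✗
  U5: stuck-at-1, inverted output ✓; others ✗
  U6: none of the 3 fault types match ✗
  U7: none of the 3 fault types match ✗
Consistent faults: {U2 stuck-at-0, U2 inverted output, U3 stuck-at-0, U3 inverted output, U4 stuck-at-1, U4 inverted output, U5 stuck-at-1, U5 inverted output} — 8 in all.

8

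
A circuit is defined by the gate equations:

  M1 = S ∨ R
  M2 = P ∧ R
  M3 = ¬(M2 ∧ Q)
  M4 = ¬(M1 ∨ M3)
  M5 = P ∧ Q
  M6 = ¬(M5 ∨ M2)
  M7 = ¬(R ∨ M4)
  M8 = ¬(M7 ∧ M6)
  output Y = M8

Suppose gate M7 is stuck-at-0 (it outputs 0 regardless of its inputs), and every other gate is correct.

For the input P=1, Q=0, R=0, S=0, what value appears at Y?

Propagate with M7 forced: M1=0, M2=0, M3=1, M4=0, M5=0, M6=1, M7=0 [stuck-at-0], M8=1.
So Y = 1. (Without the fault it would be 0.)

1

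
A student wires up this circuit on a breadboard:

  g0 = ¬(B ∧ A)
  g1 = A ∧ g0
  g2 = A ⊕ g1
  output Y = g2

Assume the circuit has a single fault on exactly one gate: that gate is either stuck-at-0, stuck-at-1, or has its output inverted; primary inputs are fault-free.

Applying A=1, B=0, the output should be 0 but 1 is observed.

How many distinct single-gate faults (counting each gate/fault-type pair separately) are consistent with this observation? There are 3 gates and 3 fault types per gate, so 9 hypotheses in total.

6

Fault-free: g0=1, g1=1, g2=0 → 0. Observed 1.
  g0 stuck-at-0: output 1 ✓
  g0 stuck-at-1: output 0 ✗
  g0 inverted output: output 1 ✓
  g1 stuck-at-0: output 1 ✓
  g1 stuck-at-1: output 0 ✗
  g1 inverted output: output 1 ✓
  g2 stuck-at-0: output 0 ✗
  g2 stuck-at-1: output 1 ✓
  g2 inverted output: output 1 ✓
Consistent faults: {g0 stuck-at-0, g0 inverted output, g1 stuck-at-0, g1 inverted output, g2 stuck-at-1, g2 inverted output} — 6 in all.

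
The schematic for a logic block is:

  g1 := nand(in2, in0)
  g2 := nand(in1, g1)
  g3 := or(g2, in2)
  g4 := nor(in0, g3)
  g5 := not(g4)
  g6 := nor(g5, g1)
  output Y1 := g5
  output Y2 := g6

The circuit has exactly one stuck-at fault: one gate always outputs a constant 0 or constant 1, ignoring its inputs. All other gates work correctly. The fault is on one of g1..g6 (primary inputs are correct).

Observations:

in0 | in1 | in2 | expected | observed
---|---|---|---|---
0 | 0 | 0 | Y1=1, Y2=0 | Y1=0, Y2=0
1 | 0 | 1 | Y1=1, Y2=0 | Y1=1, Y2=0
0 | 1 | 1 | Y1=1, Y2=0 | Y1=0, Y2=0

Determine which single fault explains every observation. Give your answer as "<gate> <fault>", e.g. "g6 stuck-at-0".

g3 stuck-at-0

Fault-free values for test 1 (in0=0, in1=0, in2=0): g1=1, g2=1, g3=1, g4=0, g5=1, g6=0, giving Y1=1, Y2=0. Observed Y1=0, Y2=0.
Test 1: faults giving observed Y1=0, Y2=0 are {g2 stuck-at-0, g3 stuck-at-0, g4 stuck-at-1, g5 stuck-at-0}.
Test 2 (in0=1, in1=0, in2=1): fault-free g1=0, g2=1, g3=1, g4=0, g5=1, g6=0 → Y1=1, Y2=0; observed Y1=1, Y2=0. Eliminates g4 stuck-at-1, g5 stuck-at-0.
Test 3 (in0=0, in1=1, in2=1): fault-free g1=1, g2=0, g3=1, g4=0, g5=1, g6=0 → Y1=1, Y2=0; observed Y1=0, Y2=0. Eliminates g2 stuck-at-0.
Only g3 stuck-at-0 is consistent with every test.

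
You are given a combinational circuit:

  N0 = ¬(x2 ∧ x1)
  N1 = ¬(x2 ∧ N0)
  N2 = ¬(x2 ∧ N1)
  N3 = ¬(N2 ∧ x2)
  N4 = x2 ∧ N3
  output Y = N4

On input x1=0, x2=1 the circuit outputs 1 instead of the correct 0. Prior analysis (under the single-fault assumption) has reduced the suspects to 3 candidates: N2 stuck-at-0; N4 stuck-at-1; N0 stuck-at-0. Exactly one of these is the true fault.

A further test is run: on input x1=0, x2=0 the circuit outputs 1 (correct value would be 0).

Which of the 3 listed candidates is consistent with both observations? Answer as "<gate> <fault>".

N4 stuck-at-1

Evaluate each candidate on input x1=0, x2=0:
  N2 stuck-at-0: N0=1, N1=1, N2=0 [stuck-at-0], N3=1, N4=0 → 0 — eliminated
  N4 stuck-at-1: N0=1, N1=1, N2=1, N3=1, N4=1 [stuck-at-1] → 1 — matches
  N0 stuck-at-0: N0=0 [stuck-at-0], N1=1, N2=1, N3=1, N4=0 → 0 — eliminated
Only N4 stuck-at-1 reproduces the observed 1.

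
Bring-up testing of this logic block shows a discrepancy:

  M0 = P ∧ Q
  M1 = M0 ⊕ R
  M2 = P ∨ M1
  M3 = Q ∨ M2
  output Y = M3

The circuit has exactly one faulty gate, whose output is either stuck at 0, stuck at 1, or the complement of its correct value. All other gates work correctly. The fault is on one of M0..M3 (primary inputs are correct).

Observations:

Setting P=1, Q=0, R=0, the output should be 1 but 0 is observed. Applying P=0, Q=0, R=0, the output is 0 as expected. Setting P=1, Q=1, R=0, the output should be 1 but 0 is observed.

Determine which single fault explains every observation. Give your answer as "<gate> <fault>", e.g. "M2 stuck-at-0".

M3 stuck-at-0

Fault-free values for test 1 (P=1, Q=0, R=0): M0=0, M1=0, M2=1, M3=1, giving Y=1. Observed 0.
Test 1: faults giving observed 0 are {M2 stuck-at-0, M2 inverted output, M3 stuck-at-0, M3 inverted output}.
Test 2 (P=0, Q=0, R=0): fault-free M0=0, M1=0, M2=0, M3=0 → 0; observed 0. Eliminates M2 inverted output, M3 inverted output.
Test 3 (P=1, Q=1, R=0): fault-free M0=1, M1=1, M2=1, M3=1 → 1; observed 0. Eliminates M2 stuck-at-0.
Only M3 stuck-at-0 is consistent with every test.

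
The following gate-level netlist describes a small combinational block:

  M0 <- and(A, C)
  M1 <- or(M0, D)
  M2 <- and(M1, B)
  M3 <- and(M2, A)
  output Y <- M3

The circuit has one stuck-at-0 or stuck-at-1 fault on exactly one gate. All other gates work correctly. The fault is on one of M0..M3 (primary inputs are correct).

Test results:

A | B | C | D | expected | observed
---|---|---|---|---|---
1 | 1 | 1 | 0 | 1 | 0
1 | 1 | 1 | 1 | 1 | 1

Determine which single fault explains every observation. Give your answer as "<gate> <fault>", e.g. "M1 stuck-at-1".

M0 stuck-at-0

Fault-free values for test 1 (A=1, B=1, C=1, D=0): M0=1, M1=1, M2=1, M3=1, giving Y=1. Observed 0.
Test 1: faults giving observed 0 are {M0 stuck-at-0, M1 stuck-at-0, M2 stuck-at-0, M3 stuck-at-0}.
Test 2 (A=1, B=1, C=1, D=1): fault-free M0=1, M1=1, M2=1, M3=1 → 1; observed 1. Eliminates M1 stuck-at-0, M2 stuck-at-0, M3 stuck-at-0.
Only M0 stuck-at-0 is consistent with every test.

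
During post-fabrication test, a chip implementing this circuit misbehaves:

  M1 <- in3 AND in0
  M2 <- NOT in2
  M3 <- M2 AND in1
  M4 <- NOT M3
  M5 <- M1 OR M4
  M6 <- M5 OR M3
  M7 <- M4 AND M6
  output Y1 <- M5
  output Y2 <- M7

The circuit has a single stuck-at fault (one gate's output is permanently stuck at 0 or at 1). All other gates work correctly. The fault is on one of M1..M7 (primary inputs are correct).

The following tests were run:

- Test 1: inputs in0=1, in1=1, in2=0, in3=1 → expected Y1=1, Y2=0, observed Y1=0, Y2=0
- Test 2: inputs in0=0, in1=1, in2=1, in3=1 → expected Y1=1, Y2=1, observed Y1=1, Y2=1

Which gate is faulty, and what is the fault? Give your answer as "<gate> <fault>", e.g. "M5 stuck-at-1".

M1 stuck-at-0

Fault-free values for test 1 (in0=1, in1=1, in2=0, in3=1): M1=1, M2=1, M3=1, M4=0, M5=1, M6=1, M7=0, giving Y1=1, Y2=0. Observed Y1=0, Y2=0.
Test 1: faults giving observed Y1=0, Y2=0 are {M1 stuck-at-0, M5 stuck-at-0}.
Test 2 (in0=0, in1=1, in2=1, in3=1): fault-free M1=0, M2=0, M3=0, M4=1, M5=1, M6=1, M7=1 → Y1=1, Y2=1; observed Y1=1, Y2=1. Eliminates M5 stuck-at-0.
Only M1 stuck-at-0 is consistent with every test.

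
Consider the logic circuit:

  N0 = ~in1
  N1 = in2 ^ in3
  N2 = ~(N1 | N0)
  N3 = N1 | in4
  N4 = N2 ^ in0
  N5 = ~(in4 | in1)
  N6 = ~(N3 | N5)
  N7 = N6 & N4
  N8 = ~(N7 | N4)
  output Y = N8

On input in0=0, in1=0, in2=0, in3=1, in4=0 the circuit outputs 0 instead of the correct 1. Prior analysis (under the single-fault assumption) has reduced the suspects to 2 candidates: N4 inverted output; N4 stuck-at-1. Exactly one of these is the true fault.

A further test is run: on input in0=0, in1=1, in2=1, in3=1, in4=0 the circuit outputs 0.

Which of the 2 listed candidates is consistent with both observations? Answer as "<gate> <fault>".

Evaluate each candidate on input in0=0, in1=1, in2=1, in3=1, in4=0:
  N4 inverted output: N0=0, N1=0, N2=1, N3=0, N4=0 [inverted output], N5=0, N6=1, N7=0, N8=1 → 1 — eliminated
  N4 stuck-at-1: N0=0, N1=0, N2=1, N3=0, N4=1 [stuck-at-1], N5=0, N6=1, N7=1, N8=0 → 0 — matches
Only N4 stuck-at-1 reproduces the observed 0.

N4 stuck-at-1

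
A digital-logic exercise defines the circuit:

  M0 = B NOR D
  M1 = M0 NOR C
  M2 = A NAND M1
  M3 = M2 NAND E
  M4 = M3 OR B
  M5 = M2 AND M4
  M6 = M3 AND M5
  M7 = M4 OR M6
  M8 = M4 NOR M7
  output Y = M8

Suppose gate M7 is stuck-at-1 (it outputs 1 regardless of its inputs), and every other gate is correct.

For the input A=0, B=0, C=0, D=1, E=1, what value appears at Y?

Propagate with M7 forced: M0=0, M1=1, M2=1, M3=0, M4=0, M5=0, M6=0, M7=1 [stuck-at-1], M8=0.
So Y = 0. (Without the fault it would be 1.)

0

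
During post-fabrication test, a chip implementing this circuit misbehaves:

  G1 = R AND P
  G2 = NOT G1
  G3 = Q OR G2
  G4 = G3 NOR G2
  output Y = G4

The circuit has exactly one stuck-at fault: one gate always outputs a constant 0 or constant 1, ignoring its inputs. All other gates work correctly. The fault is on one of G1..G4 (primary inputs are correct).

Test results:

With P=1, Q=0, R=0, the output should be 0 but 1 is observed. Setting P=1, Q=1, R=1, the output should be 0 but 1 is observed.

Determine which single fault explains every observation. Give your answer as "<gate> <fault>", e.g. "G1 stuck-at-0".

Fault-free values for test 1 (P=1, Q=0, R=0): G1=0, G2=1, G3=1, G4=0, giving Y=0. Observed 1.
Test 1: faults giving observed 1 are {G1 stuck-at-1, G2 stuck-at-0, G4 stuck-at-1}.
Test 2 (P=1, Q=1, R=1): fault-free G1=1, G2=0, G3=1, G4=0 → 0; observed 1. Eliminates G1 stuck-at-1, G2 stuck-at-0.
Only G4 stuck-at-1 is consistent with every test.

G4 stuck-at-1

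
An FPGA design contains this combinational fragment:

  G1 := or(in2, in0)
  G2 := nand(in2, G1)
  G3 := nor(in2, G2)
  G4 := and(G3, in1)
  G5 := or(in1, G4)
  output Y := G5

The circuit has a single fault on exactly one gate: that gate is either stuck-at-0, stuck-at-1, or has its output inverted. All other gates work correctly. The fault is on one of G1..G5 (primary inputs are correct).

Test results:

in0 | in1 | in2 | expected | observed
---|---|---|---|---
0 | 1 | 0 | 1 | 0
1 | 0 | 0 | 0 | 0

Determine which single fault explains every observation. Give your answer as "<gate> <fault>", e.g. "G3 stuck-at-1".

G5 stuck-at-0

Fault-free values for test 1 (in0=0, in1=1, in2=0): G1=0, G2=1, G3=0, G4=0, G5=1, giving Y=1. Observed 0.
Test 1: faults giving observed 0 are {G5 stuck-at-0, G5 inverted output}.
Test 2 (in0=1, in1=0, in2=0): fault-free G1=1, G2=1, G3=0, G4=0, G5=0 → 0; observed 0. Eliminates G5 inverted output.
Only G5 stuck-at-0 is consistent with every test.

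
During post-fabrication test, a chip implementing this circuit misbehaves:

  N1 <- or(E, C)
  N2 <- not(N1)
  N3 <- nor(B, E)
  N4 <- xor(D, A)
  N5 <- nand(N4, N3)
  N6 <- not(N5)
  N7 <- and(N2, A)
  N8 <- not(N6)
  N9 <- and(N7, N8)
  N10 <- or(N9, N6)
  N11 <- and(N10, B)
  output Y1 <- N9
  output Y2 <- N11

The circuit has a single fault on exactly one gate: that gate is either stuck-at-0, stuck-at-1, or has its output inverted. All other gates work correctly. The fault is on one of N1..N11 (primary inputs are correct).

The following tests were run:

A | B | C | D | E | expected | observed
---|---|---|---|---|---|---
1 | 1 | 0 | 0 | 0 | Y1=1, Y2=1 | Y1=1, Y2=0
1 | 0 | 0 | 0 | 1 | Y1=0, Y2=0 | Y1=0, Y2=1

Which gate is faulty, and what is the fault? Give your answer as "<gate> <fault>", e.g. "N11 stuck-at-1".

N11 inverted output

Fault-free values for test 1 (A=1, B=1, C=0, D=0, E=0): N1=0, N2=1, N3=0, N4=1, N5=1, N6=0, N7=1, N8=1, N9=1, N10=1, N11=1, giving Y1=1, Y2=1. Observed Y1=1, Y2=0.
Test 1: faults giving observed Y1=1, Y2=0 are {N10 stuck-at-0, N10 inverted output, N11 stuck-at-0, N11 inverted output}.
Test 2 (A=1, B=0, C=0, D=0, E=1): fault-free N1=1, N2=0, N3=0, N4=1, N5=1, N6=0, N7=0, N8=1, N9=0, N10=0, N11=0 → Y1=0, Y2=0; observed Y1=0, Y2=1. Eliminates N10 stuck-at-0, N10 inverted output, N11 stuck-at-0.
Only N11 inverted output is consistent with every test.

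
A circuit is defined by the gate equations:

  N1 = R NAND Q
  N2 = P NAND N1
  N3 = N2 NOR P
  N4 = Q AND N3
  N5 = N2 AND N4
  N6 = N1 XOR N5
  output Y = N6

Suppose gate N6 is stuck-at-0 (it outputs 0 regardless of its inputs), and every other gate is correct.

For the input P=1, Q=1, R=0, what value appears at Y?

Propagate with N6 forced: N1=1, N2=0, N3=0, N4=0, N5=0, N6=0 [stuck-at-0].
So Y = 0. (Without the fault it would be 1.)

0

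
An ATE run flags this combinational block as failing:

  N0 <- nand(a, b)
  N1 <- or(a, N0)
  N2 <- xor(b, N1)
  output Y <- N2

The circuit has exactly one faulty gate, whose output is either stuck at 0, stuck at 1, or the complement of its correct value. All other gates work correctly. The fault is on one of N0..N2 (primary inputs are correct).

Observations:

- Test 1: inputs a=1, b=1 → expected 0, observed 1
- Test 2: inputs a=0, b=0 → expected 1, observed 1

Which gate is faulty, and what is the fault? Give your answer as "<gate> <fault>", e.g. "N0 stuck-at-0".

N2 stuck-at-1

Fault-free values for test 1 (a=1, b=1): N0=0, N1=1, N2=0, giving Y=0. Observed 1.
Test 1: faults giving observed 1 are {N1 stuck-at-0, N1 inverted output, N2 stuck-at-1, N2 inverted output}.
Test 2 (a=0, b=0): fault-free N0=1, N1=1, N2=1 → 1; observed 1. Eliminates N1 stuck-at-0, N1 inverted output, N2 inverted output.
Only N2 stuck-at-1 is consistent with every test.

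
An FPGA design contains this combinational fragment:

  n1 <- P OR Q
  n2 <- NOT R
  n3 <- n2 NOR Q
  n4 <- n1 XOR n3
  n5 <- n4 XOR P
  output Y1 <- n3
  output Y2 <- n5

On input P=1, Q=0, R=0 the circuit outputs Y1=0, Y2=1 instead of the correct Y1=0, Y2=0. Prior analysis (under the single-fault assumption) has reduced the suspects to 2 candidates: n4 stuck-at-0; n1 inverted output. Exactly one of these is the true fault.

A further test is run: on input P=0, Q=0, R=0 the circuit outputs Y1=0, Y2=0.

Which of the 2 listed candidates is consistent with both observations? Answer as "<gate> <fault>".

n4 stuck-at-0

Evaluate each candidate on input P=0, Q=0, R=0:
  n4 stuck-at-0: n1=0, n2=1, n3=0, n4=0 [stuck-at-0], n5=0 → Y1=0, Y2=0 — matches
  n1 inverted output: n1=1 [inverted output], n2=1, n3=0, n4=1, n5=1 → Y1=0, Y2=1 — eliminated
Only n4 stuck-at-0 reproduces the observed Y1=0, Y2=0.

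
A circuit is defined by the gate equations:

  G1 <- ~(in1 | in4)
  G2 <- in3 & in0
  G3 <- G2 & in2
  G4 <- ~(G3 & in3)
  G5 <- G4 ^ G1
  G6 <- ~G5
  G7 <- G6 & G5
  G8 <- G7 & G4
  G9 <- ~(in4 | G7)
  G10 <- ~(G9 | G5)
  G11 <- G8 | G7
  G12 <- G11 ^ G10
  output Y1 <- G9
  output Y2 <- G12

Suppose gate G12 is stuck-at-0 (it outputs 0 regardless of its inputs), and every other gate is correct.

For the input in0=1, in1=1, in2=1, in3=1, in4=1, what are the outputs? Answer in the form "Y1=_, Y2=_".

Propagate with G12 forced: G1=0, G2=1, G3=1, G4=0, G5=0, G6=1, G7=0, G8=0, G9=0, G10=1, G11=0, G12=0 [stuck-at-0].
So the outputs are Y1=0, Y2=0. (Without the fault they would be Y1=0, Y2=1.)

Y1=0, Y2=0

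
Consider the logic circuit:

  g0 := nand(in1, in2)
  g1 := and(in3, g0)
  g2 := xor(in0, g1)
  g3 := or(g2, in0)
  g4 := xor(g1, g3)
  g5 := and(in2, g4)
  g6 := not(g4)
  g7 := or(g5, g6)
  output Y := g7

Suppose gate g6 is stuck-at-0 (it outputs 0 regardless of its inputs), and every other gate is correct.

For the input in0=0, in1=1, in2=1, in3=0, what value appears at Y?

Propagate with g6 forced: g0=0, g1=0, g2=0, g3=0, g4=0, g5=0, g6=0 [stuck-at-0], g7=0.
So Y = 0. (Without the fault it would be 1.)

0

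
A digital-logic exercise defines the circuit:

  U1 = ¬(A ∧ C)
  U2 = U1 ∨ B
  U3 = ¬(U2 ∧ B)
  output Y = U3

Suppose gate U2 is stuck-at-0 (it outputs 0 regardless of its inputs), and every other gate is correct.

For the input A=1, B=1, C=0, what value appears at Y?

Propagate with U2 forced: U1=1, U2=0 [stuck-at-0], U3=1.
So Y = 1. (Without the fault it would be 0.)

1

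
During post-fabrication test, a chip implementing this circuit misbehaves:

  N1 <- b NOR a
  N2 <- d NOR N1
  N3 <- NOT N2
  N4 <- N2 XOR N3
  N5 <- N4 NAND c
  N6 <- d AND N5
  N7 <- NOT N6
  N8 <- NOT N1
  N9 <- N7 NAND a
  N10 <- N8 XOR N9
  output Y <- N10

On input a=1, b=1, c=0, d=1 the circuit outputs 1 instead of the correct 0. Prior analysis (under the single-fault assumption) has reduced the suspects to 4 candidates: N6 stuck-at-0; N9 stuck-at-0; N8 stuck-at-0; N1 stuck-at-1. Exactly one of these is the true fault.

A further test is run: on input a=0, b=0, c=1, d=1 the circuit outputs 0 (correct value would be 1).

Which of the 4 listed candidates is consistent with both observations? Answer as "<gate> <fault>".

Evaluate each candidate on input a=0, b=0, c=1, d=1:
  N6 stuck-at-0: N1=1, N2=0, N3=1, N4=1, N5=0, N6=0 [stuck-at-0], N7=1, N8=0, N9=1, N10=1 → 1 — eliminated
  N9 stuck-at-0: N1=1, N2=0, N3=1, N4=1, N5=0, N6=0, N7=1, N8=0, N9=0 [stuck-at-0], N10=0 → 0 — matches
  N8 stuck-at-0: N1=1, N2=0, N3=1, N4=1, N5=0, N6=0, N7=1, N8=0 [stuck-at-0], N9=1, N10=1 → 1 — eliminated
  N1 stuck-at-1: N1=1 [stuck-at-1], N2=0, N3=1, N4=1, N5=0, N6=0, N7=1, N8=0, N9=1, N10=1 → 1 — eliminated
Only N9 stuck-at-0 reproduces the observed 0.

N9 stuck-at-0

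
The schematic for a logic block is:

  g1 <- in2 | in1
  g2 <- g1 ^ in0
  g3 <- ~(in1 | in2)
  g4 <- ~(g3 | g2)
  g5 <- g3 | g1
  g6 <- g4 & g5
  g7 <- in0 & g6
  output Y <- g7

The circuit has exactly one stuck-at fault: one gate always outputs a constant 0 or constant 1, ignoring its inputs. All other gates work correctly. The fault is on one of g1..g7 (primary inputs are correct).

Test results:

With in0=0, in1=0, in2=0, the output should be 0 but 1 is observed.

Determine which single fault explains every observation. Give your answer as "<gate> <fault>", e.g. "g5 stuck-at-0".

Fault-free values for test 1 (in0=0, in1=0, in2=0): g1=0, g2=0, g3=1, g4=0, g5=1, g6=0, g7=0, giving Y=0. Observed 1.
Test 1: faults giving observed 1 are {g7 stuck-at-1}.
Only g7 stuck-at-1 is consistent with every test.

g7 stuck-at-1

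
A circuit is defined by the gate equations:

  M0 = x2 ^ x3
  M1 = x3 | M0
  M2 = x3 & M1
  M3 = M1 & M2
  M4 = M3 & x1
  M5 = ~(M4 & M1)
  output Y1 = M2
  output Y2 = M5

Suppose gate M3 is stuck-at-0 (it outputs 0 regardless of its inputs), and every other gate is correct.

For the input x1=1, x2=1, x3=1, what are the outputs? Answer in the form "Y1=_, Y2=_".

Y1=1, Y2=1

Propagate with M3 forced: M0=0, M1=1, M2=1, M3=0 [stuck-at-0], M4=0, M5=1.
So the outputs are Y1=1, Y2=1. (Without the fault they would be Y1=1, Y2=0.)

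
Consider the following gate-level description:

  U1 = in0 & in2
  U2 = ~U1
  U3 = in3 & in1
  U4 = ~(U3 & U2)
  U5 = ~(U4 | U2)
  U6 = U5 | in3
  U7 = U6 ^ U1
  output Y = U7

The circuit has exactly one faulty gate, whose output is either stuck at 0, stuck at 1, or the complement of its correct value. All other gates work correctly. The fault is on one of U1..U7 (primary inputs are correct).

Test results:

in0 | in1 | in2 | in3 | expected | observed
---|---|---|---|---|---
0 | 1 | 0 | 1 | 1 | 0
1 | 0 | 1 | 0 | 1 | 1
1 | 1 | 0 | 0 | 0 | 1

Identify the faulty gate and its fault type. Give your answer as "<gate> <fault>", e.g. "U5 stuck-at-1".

Fault-free values for test 1 (in0=0, in1=1, in2=0, in3=1): U1=0, U2=1, U3=1, U4=0, U5=0, U6=1, U7=1, giving Y=1. Observed 0.
Test 1: faults giving observed 0 are {U1 stuck-at-1, U1 inverted output, U6 stuck-at-0, U6 inverted output, U7 stuck-at-0, U7 inverted output}.
Test 2 (in0=1, in1=0, in2=1, in3=0): fault-free U1=1, U2=0, U3=0, U4=1, U5=0, U6=0, U7=1 → 1; observed 1. Eliminates U1 inverted output, U6 inverted output, U7 stuck-at-0, U7 inverted output.
Test 3 (in0=1, in1=1, in2=0, in3=0): fault-free U1=0, U2=1, U3=0, U4=1, U5=0, U6=0, U7=0 → 0; observed 1. Eliminates U6 stuck-at-0.
Only U1 stuck-at-1 is consistent with every test.

U1 stuck-at-1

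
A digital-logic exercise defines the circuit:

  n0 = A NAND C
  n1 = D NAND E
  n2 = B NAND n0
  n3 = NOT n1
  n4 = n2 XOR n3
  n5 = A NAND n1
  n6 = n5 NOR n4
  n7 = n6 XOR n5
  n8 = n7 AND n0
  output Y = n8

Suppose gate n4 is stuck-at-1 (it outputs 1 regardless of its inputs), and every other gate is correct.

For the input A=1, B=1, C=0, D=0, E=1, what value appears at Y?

Propagate with n4 forced: n0=1, n1=1, n2=0, n3=0, n4=1 [stuck-at-1], n5=0, n6=0, n7=0, n8=0.
So Y = 0. (Without the fault it would be 1.)

0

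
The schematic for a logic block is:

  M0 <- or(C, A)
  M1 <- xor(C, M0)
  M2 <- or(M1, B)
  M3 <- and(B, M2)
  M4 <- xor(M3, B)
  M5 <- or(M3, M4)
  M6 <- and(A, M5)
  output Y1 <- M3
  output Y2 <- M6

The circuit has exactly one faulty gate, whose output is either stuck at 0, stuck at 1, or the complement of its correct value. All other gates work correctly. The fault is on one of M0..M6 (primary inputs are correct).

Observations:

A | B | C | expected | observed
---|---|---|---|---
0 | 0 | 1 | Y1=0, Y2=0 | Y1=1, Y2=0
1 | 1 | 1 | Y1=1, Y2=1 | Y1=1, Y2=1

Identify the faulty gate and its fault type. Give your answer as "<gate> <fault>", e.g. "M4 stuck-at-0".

Fault-free values for test 1 (A=0, B=0, C=1): M0=1, M1=0, M2=0, M3=0, M4=0, M5=0, M6=0, giving Y1=0, Y2=0. Observed Y1=1, Y2=0.
Test 1: faults giving observed Y1=1, Y2=0 are {M3 stuck-at-1, M3 inverted output}.
Test 2 (A=1, B=1, C=1): fault-free M0=1, M1=0, M2=1, M3=1, M4=0, M5=1, M6=1 → Y1=1, Y2=1; observed Y1=1, Y2=1. Eliminates M3 inverted output.
Only M3 stuck-at-1 is consistent with every test.

M3 stuck-at-1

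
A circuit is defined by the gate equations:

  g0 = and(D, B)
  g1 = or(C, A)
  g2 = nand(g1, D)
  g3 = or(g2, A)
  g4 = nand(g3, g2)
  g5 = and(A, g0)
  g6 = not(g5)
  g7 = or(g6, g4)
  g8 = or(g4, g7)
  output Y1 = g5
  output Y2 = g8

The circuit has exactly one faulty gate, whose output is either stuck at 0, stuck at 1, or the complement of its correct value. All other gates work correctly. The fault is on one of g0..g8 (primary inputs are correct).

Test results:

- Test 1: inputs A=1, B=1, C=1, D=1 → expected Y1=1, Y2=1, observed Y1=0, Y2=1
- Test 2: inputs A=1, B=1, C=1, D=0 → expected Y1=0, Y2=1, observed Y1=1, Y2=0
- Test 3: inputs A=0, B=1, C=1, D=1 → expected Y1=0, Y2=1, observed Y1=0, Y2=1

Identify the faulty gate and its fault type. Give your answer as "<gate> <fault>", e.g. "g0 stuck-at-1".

g0 inverted output

Fault-free values for test 1 (A=1, B=1, C=1, D=1): g0=1, g1=1, g2=0, g3=1, g4=1, g5=1, g6=0, g7=1, g8=1, giving Y1=1, Y2=1. Observed Y1=0, Y2=1.
Test 1: faults giving observed Y1=0, Y2=1 are {g0 stuck-at-0, g0 inverted output, g5 stuck-at-0, g5 inverted output}.
Test 2 (A=1, B=1, C=1, D=0): fault-free g0=0, g1=1, g2=1, g3=1, g4=0, g5=0, g6=1, g7=1, g8=1 → Y1=0, Y2=1; observed Y1=1, Y2=0. Eliminates g0 stuck-at-0, g5 stuck-at-0.
Test 3 (A=0, B=1, C=1, D=1): fault-free g0=1, g1=1, g2=0, g3=0, g4=1, g5=0, g6=1, g7=1, g8=1 → Y1=0, Y2=1; observed Y1=0, Y2=1. Eliminates g5 inverted output.
Only g0 inverted output is consistent with every test.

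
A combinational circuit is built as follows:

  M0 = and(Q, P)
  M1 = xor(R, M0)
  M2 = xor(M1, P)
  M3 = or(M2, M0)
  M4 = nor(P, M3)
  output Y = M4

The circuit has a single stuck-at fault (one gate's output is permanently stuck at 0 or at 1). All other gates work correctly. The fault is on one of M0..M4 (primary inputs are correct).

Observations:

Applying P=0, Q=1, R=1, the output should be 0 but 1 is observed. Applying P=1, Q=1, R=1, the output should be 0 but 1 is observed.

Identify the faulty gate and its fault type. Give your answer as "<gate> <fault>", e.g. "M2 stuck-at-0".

M4 stuck-at-1

Fault-free values for test 1 (P=0, Q=1, R=1): M0=0, M1=1, M2=1, M3=1, M4=0, giving Y=0. Observed 1.
Test 1: faults giving observed 1 are {M1 stuck-at-0, M2 stuck-at-0, M3 stuck-at-0, M4 stuck-at-1}.
Test 2 (P=1, Q=1, R=1): fault-free M0=1, M1=0, M2=1, M3=1, M4=0 → 0; observed 1. Eliminates M1 stuck-at-0, M2 stuck-at-0, M3 stuck-at-0.
Only M4 stuck-at-1 is consistent with every test.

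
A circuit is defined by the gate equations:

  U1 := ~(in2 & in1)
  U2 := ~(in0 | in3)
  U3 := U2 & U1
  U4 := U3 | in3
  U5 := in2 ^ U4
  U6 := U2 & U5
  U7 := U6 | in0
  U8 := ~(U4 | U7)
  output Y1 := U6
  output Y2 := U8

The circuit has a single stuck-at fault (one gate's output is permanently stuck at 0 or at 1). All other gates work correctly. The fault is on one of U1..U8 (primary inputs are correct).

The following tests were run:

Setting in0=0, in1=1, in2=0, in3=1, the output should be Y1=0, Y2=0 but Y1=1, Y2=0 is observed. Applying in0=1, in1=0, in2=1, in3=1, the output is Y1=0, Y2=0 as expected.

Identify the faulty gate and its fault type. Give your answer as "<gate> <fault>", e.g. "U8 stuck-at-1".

Fault-free values for test 1 (in0=0, in1=1, in2=0, in3=1): U1=1, U2=0, U3=0, U4=1, U5=1, U6=0, U7=0, U8=0, giving Y1=0, Y2=0. Observed Y1=1, Y2=0.
Test 1: faults giving observed Y1=1, Y2=0 are {U2 stuck-at-1, U6 stuck-at-1}.
Test 2 (in0=1, in1=0, in2=1, in3=1): fault-free U1=1, U2=0, U3=0, U4=1, U5=0, U6=0, U7=1, U8=0 → Y1=0, Y2=0; observed Y1=0, Y2=0. Eliminates U6 stuck-at-1.
Only U2 stuck-at-1 is consistent with every test.

U2 stuck-at-1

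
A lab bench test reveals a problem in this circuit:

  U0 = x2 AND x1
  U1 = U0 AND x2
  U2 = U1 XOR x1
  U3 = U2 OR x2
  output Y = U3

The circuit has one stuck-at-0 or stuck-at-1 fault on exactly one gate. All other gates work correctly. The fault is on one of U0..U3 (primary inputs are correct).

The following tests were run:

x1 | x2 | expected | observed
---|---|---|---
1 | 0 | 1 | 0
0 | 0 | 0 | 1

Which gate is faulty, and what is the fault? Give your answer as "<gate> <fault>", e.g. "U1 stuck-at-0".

U1 stuck-at-1

Fault-free values for test 1 (x1=1, x2=0): U0=0, U1=0, U2=1, U3=1, giving Y=1. Observed 0.
Test 1: faults giving observed 0 are {U1 stuck-at-1, U2 stuck-at-0, U3 stuck-at-0}.
Test 2 (x1=0, x2=0): fault-free U0=0, U1=0, U2=0, U3=0 → 0; observed 1. Eliminates U2 stuck-at-0, U3 stuck-at-0.
Only U1 stuck-at-1 is consistent with every test.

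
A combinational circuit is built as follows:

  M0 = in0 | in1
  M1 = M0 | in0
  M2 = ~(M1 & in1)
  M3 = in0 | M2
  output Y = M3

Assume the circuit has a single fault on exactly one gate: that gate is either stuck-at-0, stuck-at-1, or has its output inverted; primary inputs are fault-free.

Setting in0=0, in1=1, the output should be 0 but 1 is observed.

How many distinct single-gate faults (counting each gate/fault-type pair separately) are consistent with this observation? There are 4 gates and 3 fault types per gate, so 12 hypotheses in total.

8

Fault-free: M0=1, M1=1, M2=0, M3=0 → 0. Observed 1.
  M0 stuck-at-0: output 1 ✓
  M0 stuck-at-1: output 0 ✗
  M0 inverted output: output 1 ✓
  M1 stuck-at-0: output 1 ✓
  M1 stuck-at-1: output 0 ✗
  M1 inverted output: output 1 ✓
  M2 stuck-at-0: output 0 ✗
  M2 stuck-at-1: output 1 ✓
  M2 inverted output: output 1 ✓
  M3 stuck-at-0: output 0 ✗
  M3 stuck-at-1: output 1 ✓
  M3 inverted output: output 1 ✓
Consistent faults: {M0 stuck-at-0, M0 inverted output, M1 stuck-at-0, M1 inverted output, M2 stuck-at-1, M2 inverted output, M3 stuck-at-1, M3 inverted output} — 8 in all.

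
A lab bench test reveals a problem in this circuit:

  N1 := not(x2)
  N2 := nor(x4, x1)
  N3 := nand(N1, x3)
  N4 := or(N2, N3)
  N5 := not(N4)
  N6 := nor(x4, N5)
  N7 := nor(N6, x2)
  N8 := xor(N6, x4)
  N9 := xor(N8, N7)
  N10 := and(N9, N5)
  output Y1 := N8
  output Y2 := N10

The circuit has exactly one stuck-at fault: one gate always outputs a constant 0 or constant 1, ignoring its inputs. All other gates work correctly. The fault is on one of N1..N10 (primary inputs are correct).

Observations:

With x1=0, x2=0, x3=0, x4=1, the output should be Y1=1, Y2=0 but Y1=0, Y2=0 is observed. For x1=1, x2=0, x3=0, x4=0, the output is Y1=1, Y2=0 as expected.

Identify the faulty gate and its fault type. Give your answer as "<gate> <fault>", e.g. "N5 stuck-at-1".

N6 stuck-at-1

Fault-free values for test 1 (x1=0, x2=0, x3=0, x4=1): N1=1, N2=0, N3=1, N4=1, N5=0, N6=0, N7=1, N8=1, N9=0, N10=0, giving Y1=1, Y2=0. Observed Y1=0, Y2=0.
Test 1: faults giving observed Y1=0, Y2=0 are {N6 stuck-at-1, N8 stuck-at-0}.
Test 2 (x1=1, x2=0, x3=0, x4=0): fault-free N1=1, N2=0, N3=1, N4=1, N5=0, N6=1, N7=0, N8=1, N9=1, N10=0 → Y1=1, Y2=0; observed Y1=1, Y2=0. Eliminates N8 stuck-at-0.
Only N6 stuck-at-1 is consistent with every test.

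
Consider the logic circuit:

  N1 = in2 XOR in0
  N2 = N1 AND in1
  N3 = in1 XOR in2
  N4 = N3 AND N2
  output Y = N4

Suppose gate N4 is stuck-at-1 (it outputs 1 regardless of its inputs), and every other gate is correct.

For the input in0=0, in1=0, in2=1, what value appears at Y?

Propagate with N4 forced: N1=1, N2=0, N3=1, N4=1 [stuck-at-1].
So Y = 1. (Without the fault it would be 0.)

1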